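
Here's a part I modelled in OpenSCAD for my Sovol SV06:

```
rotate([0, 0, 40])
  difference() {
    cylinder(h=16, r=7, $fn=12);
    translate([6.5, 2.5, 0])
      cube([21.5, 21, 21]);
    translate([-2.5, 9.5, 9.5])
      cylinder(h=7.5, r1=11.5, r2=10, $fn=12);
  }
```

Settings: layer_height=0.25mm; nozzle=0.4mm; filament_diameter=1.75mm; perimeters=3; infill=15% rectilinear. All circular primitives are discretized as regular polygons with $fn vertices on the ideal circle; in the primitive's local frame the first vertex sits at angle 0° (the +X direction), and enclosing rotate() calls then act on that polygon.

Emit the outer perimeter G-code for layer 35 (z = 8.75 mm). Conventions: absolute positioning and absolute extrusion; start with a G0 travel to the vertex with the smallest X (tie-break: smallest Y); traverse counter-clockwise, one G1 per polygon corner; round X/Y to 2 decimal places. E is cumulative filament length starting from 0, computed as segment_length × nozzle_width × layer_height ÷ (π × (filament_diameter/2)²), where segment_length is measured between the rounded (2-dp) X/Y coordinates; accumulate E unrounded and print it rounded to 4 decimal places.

At z = 8.75 mm: the r=7 cylinder gives a regular 12-gon of circumradius 7 (constant along its height); the 21.5×21 cube at (6.5, 2.5) contributes its full rectangle; the cone at (-2.5, 9.5) is absent (z outside [9.5, 17]); Taking the first minus the rest: starting from the r=7 cylinder, the 21.5×21 cube at (6.5, 2.5) misses the remaining region (no effect) — 1 connected region; (whole slice rotated 40° about Z — lengths, areas and connectivity unchanged). The outline is a single polygon with 12 vertices. Extrusion per mm of travel: 0.4 × 0.25 / (π × 0.875²) = 0.041575. Accumulating E over each segment gives final E = 1.8074.

G0 X-6.89 Y-1.22 Z8.75
G1 X-5.36 Y-4.50 E0.1505
G1 X-2.39 Y-6.58 E0.3012
G1 X1.22 Y-6.89 E0.4519
G1 X4.50 Y-5.36 E0.6023
G1 X6.58 Y-2.39 E0.7531
G1 X6.89 Y1.22 E0.9037
G1 X5.36 Y4.50 E1.0542
G1 X2.39 Y6.58 E1.2049
G1 X-1.22 Y6.89 E1.3556
G1 X-4.50 Y5.36 E1.5061
G1 X-6.58 Y2.39 E1.6568
G1 X-6.89 Y-1.22 E1.8074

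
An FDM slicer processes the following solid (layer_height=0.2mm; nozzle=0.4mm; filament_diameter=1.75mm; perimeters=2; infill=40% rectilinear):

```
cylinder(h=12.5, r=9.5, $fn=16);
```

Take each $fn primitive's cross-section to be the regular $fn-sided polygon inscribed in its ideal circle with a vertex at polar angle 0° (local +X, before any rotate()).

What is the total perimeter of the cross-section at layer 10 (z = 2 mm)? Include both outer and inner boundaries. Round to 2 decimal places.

At z = 2 mm: the r=9.5 cylinder gives a regular 16-gon of circumradius 9.5 (constant along its height) (perimeter = 2·16·9.500·sin(180°/16) = 59.31 mm). Overall, the cross-section is a single solid region. Total boundary length (outer) = 59.31 mm.

59.31 mm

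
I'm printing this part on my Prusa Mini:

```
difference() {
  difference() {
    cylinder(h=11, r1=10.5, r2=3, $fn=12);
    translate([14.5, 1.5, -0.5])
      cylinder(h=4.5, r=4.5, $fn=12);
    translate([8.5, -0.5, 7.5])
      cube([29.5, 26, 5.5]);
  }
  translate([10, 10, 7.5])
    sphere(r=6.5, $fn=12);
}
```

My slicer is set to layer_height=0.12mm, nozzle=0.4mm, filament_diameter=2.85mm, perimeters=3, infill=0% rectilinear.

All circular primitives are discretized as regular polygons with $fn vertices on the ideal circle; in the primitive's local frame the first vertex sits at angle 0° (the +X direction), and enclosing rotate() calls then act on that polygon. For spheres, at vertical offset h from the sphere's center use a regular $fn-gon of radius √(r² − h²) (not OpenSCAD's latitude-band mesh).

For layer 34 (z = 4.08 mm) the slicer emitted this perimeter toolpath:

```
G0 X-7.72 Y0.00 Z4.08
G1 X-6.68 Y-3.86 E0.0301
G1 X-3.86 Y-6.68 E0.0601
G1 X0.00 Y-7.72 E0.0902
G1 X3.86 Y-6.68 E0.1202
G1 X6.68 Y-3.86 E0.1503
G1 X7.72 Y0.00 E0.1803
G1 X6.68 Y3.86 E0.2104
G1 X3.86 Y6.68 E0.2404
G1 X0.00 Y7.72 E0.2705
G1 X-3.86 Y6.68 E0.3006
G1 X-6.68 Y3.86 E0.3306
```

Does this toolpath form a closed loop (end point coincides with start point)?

no

Start point (G0): (-7.72, 0.00). End point (last G1): the path does not return to the start — open.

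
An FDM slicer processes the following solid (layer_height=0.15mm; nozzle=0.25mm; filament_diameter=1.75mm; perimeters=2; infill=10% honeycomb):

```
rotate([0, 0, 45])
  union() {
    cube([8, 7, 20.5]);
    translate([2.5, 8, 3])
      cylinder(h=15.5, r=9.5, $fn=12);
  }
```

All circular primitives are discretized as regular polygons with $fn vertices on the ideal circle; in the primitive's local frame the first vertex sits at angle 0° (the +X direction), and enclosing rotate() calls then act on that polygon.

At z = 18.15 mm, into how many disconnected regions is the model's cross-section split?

1

At z = 18.15 mm: the cube is present — its section is the full 8×7 rectangle; the r=9.5 cylinder at (2.5, 8) gives a regular 12-gon of circumradius 9.5 (constant along its height); Taking the union: the regions partially overlap (shared area 55.86 mm²), so overlapping operands fuse into one piece — 1 connected region; (whole slice rotated 45° about Z — lengths, areas and connectivity unchanged). The result has 1 disconnected region.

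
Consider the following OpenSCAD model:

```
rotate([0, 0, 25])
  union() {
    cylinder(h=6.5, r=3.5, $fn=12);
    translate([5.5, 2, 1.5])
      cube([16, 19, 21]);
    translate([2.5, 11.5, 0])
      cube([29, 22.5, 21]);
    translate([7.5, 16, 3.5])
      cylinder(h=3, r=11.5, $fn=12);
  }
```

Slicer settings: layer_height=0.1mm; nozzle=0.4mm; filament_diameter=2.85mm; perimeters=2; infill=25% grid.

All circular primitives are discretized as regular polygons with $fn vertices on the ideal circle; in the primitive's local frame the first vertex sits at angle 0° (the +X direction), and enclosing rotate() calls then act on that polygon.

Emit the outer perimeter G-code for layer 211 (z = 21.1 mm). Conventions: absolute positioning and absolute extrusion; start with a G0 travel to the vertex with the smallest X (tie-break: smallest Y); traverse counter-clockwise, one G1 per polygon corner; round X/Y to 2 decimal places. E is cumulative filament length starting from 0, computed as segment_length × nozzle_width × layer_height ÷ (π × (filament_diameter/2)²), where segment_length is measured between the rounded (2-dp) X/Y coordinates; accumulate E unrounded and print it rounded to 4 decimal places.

At z = 21.1 mm: the cylinder is absent (z outside [0, 6.5]); the cube at (5.5, 2) is present — its section is the full 16×19 rectangle; the cube at (2.5, 11.5) is not intersected at this z (z outside [0, 21]); the cylinder at (7.5, 16) does not reach this height (z outside [3.5, 6.5]); Combining (union): only the 16×19 cube at (5.5, 2) is present, so the union is just that shape — 1 connected region; (whole slice rotated 25° about Z — lengths, areas and connectivity unchanged). The outline is a single polygon with 4 vertices. Extrusion per mm of travel: 0.4 × 0.1 / (π × 1.425²) = 0.006270. Accumulating E over each segment gives final E = 0.4389.

G0 X-3.89 Y21.36 Z21.10
G1 X4.14 Y4.14 E0.1191
G1 X18.64 Y10.90 E0.2194
G1 X10.61 Y28.12 E0.3386
G1 X-3.89 Y21.36 E0.4389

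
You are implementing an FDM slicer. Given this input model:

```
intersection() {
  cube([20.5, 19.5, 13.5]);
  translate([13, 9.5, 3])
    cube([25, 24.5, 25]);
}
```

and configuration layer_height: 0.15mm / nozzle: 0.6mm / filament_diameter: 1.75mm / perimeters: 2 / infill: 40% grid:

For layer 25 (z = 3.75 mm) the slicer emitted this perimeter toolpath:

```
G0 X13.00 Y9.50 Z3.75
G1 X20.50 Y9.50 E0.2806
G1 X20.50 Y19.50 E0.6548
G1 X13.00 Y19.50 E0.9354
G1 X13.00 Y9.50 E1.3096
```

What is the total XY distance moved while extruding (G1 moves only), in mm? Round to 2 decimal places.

Sum the Euclidean lengths of each G1 segment: total = 35.00 mm.

35.00 mm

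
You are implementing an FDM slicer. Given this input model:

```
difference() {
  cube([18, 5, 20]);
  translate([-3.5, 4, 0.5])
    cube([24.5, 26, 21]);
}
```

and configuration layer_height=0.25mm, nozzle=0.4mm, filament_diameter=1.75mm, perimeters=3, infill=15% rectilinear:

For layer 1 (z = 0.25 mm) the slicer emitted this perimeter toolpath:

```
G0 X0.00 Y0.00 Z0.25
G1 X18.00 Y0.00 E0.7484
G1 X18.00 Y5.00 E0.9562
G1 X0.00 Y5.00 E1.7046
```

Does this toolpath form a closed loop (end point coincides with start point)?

Start point (G0): (0.00, 0.00). End point (last G1): the path does not return to the start — open.

no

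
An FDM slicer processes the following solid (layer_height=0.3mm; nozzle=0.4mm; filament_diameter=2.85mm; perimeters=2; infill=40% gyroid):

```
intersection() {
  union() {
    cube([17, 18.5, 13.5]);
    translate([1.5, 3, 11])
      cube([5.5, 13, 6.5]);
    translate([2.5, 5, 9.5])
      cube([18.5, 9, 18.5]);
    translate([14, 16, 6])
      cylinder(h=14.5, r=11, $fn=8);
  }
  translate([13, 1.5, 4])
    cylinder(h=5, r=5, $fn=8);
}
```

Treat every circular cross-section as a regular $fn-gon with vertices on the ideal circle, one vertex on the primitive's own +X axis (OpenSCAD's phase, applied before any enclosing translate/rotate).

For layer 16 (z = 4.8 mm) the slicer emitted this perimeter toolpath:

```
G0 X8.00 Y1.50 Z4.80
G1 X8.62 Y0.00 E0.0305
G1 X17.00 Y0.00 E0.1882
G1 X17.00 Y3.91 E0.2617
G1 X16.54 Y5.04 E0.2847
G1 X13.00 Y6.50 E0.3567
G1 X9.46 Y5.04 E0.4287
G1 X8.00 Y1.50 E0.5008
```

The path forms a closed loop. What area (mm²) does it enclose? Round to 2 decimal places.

47.22 mm²

Apply the shoelace formula to the sequence of (X, Y) vertices; enclosed area = 47.22 mm².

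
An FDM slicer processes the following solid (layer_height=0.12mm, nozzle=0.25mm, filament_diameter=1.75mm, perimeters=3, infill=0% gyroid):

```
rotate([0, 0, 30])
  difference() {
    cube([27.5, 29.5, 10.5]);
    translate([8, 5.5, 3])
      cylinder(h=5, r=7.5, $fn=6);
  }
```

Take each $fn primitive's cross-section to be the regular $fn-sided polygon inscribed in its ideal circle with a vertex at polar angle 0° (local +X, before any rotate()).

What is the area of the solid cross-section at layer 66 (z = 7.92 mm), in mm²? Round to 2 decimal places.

673.14 mm²

At z = 7.92 mm: the 27.5×29.5 cube contributes its full rectangle (area 811.25 mm²); the cylinder at (8, 5.5): section is a regular 6-gon, circumradius r=7.5 (area = (6/2)·7.500²·sin(360°/6) = 146.14 mm²); Subtracting the remaining from the first: starting from the 27.5×29.5 cube (811.25 mm²), the r=7.5 cylinder at (8, 5.5) partially overlaps it — only the 138.11 mm² overlap (of its 146.14 mm²) is removed, clipping the outline — area = 673.14 mm²; (rotated 30° about Z; rotation is an isometry so areas/perimeters/island counts are preserved). Overall, the cross-section is a single solid region. Net area = 673.14 mm².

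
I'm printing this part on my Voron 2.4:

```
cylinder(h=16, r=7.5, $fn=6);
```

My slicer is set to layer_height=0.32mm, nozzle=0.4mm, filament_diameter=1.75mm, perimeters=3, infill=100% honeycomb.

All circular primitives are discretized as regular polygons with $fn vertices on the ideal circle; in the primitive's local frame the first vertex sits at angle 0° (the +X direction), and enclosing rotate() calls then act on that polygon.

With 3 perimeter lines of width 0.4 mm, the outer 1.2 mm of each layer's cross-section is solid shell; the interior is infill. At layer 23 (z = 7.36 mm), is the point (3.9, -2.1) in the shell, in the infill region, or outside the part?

At z = 7.36 mm: the r=7.5 cylinder gives a regular 6-gon of circumradius 7.5 (constant along its height). Overall, the cross-section is a single solid region. The nearest boundary edge runs (3.75, -6.50)→(7.50, 0.00); distance from the point to it = 2.07 mm. The point is inside the cross-section and 2.07 mm from the nearest boundary — more than the 1.2 mm shell width (3 × 0.4), so it's in the infill interior.

infill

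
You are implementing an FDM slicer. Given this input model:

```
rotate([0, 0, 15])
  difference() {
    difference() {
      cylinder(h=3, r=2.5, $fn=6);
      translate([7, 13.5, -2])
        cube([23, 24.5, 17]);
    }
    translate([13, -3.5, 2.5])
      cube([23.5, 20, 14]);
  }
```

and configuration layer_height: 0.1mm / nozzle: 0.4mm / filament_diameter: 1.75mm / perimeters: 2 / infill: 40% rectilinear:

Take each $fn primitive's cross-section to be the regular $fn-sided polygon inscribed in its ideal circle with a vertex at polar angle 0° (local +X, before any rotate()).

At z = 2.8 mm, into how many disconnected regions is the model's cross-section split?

1

At z = 2.8 mm: the r=2.5 cylinder contributes a regular 6-gon of circumradius 2.5; the cube at (7, 13.5) is present — its section is the full 23×24.5 rectangle; Taking the first minus the rest: starting from the r=2.5 cylinder, the 23×24.5 cube at (7, 13.5) misses the remaining region (no effect) — 1 connected region; the 23.5×20 cube at (13, -3.5) contributes its full rectangle; Subtracting the remaining from the first: starting from that combined region, the 23.5×20 cube at (13, -3.5) misses the remaining region (no effect) — 1 connected region; (whole slice rotated 15° about Z — lengths, areas and connectivity unchanged). The result has 1 disconnected region.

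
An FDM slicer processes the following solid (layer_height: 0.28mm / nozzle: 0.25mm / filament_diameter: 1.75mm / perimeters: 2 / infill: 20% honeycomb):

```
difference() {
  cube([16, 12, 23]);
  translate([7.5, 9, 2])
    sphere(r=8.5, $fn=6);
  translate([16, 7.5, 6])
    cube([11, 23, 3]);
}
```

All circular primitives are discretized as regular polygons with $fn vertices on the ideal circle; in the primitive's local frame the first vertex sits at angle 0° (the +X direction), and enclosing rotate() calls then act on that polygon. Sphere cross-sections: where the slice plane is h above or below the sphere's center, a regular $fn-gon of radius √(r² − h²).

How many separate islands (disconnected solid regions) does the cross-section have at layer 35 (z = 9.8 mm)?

At z = 9.8 mm: the cube is present — its section is the full 16×12 rectangle; the r=8.5 sphere at (7.5, 9) contributes a regular 6-gon of circumradius √(8.5²−7.8²) = 3.378; the cube at (16, 7.5) is not intersected at this z (z outside [6, 9]); Taking the first minus the rest: starting from the 16×12 cube, the r=8.5 sphere at (7.5, 9) lies wholly inside it (removes its full 29.64 mm² and its 20.27 mm outline becomes a hole wall) — 1 connected region with 1 hole. Overall, the cross-section is one region with 1 hole. Island count = 1.

1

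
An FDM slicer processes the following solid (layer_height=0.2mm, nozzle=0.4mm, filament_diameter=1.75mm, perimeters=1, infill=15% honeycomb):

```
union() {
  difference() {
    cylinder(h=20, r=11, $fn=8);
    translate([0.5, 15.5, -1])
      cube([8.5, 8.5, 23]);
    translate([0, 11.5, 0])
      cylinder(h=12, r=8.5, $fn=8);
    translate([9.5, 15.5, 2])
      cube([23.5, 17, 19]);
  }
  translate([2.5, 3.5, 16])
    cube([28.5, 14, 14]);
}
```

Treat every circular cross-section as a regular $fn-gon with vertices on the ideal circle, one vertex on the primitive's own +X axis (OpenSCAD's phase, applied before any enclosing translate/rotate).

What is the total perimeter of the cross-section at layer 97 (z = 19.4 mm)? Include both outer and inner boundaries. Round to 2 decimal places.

128.49 mm

At z = 19.4 mm: the r=11 cylinder gives a regular 8-gon of circumradius 11 (constant along its height) (perimeter = 2·8·11.000·sin(180°/8) = 67.35 mm); the cube at (0.5, 15.5) (footprint 8.5×8.5) is included at this height (perimeter 34.00 mm); the cylinder at (0, 11.5) is absent (z outside [0, 12]); the cube at (9.5, 15.5) is present — its section is the full 23.5×17 rectangle (perimeter 81.00 mm); Taking the first minus the rest: starting from the r=11 cylinder, the 8.5×8.5 cube at (0.5, 15.5) misses the remaining region (no effect); the 23.5×17 cube at (9.5, 15.5) misses the remaining region (no effect) — boundary = 67.35 mm; the 28.5×14 cube at (2.5, 3.5) contributes its full rectangle (perimeter 85.00 mm); Merging all regions: the regions partially overlap (shared area 32.14 mm²), so the edge portions inside another operand are dropped and the merged outline is re-measured after clipping — boundary = 128.49 mm. Overall, the cross-section is a single solid region. Total boundary length (outer) = 128.49 mm.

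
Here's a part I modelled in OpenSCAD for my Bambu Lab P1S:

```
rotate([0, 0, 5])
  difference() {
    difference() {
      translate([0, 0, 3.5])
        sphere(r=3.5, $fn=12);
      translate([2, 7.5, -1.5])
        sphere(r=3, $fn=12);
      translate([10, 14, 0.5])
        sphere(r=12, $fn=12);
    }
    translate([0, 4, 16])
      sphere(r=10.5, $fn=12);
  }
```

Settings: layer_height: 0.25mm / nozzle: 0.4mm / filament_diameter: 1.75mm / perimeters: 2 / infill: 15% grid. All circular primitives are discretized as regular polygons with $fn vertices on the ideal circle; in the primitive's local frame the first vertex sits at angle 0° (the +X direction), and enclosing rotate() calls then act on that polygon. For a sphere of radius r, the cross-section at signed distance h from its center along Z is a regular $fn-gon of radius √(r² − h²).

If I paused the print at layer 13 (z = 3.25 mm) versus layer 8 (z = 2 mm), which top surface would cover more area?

Layer 13 (z = 3.25): the r=3.5 sphere slices to a regular 12-gon of circumradius 3.491 (√(r²−h²) with h=0.25 from center) (area = (12/2)·3.491²·sin(360°/12) = 36.56 mm²); the sphere at (2, 7.5) is absent (|z−center|=4.750 > r=3); the r=12 sphere at (10, 14) slices to a regular 12-gon of circumradius 11.681 (√(r²−h²) with h=2.75 from center) (area = (12/2)·11.681²·sin(360°/12) = 409.31 mm²); Subtracting the remaining from the first: starting from the r=3.5 sphere (36.56 mm²), the r=12 sphere at (10, 14) misses the remaining region (no effect) — area = 36.56 mm²; the sphere at (0, 4) is absent (|z−center|=12.750 > r=10.5); After the difference (first − rest): none of the subtracted shapes is present at this height, so the result so far is unchanged — area = 36.56 mm²; (whole slice rotated 5° about Z — lengths, areas and connectivity unchanged). So its area = 36.56 mm². Layer 8 (z = 2): the r=3.5 sphere slices to a regular 12-gon of circumradius 3.162 (√(r²−h²) with h=1.5 from center) (area = (12/2)·3.162²·sin(360°/12) = 30.00 mm²); the sphere at (2, 7.5) is not intersected at this z (|z−center|=3.500 > r=3); the r=12 sphere at (10, 14) slices to a regular 12-gon of circumradius 11.906 (√(r²−h²) with h=1.5 from center) (area = (12/2)·11.906²·sin(360°/12) = 425.25 mm²); Taking the first minus the rest: starting from the r=3.5 sphere (30.00 mm²), the r=12 sphere at (10, 14) misses the remaining region (no effect) — area = 30.00 mm²; the sphere at (0, 4) does not reach this height (|z−center|=14.000 > r=10.5); Subtracting the remaining from the first: none of the subtracted shapes is present at this height, so the result so far is unchanged — area = 30.00 mm²; (rotated 5° about Z; rotation is an isometry so areas/perimeters/island counts are preserved). So its area = 30.00 mm². Layer 13 is larger (36.56 vs 30.00 mm²).

layer 13 (z = 3.25 mm)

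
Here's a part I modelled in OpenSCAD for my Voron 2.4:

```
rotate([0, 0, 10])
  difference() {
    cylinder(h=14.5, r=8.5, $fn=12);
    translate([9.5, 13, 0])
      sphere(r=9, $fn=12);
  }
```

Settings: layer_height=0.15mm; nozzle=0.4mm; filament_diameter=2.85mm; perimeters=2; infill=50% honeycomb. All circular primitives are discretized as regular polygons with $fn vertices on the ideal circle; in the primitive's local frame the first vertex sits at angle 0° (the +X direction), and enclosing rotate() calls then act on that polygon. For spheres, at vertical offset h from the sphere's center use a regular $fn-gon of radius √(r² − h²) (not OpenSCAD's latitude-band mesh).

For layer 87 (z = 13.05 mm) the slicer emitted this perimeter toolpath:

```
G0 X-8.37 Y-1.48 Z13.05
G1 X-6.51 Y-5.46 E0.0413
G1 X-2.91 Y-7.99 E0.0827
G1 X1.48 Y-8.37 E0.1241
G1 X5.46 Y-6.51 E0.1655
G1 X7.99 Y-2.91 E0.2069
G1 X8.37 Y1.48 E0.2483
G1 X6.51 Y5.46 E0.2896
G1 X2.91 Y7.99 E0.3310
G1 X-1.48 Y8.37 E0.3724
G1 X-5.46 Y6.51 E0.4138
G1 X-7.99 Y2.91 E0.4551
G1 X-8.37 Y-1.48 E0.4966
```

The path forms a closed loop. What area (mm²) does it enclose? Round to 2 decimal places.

216.75 mm²

Apply the shoelace formula to the sequence of (X, Y) vertices; enclosed area = 216.75 mm².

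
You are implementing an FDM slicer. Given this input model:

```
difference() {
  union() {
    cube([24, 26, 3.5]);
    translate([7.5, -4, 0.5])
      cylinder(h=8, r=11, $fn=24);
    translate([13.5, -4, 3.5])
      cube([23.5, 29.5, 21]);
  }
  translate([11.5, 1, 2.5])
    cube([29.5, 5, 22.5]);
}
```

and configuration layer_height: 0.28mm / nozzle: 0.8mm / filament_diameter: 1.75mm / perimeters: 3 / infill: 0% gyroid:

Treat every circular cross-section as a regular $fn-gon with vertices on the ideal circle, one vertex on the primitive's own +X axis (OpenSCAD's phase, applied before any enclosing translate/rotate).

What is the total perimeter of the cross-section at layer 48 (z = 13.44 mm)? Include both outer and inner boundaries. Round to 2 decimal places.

At z = 13.44 mm: the cube is not intersected at this z (z outside [0, 3.5]); the cylinder at (7.5, -4) is not intersected at this z (z outside [0.5, 8.5]); the cube at (13.5, -4) is present — its section is the full 23.5×29.5 rectangle (perimeter 106.00 mm); Merging all regions: only the 23.5×29.5 cube at (13.5, -4) is present, so the union is just that shape — boundary = 106.00 mm; the 29.5×5 cube at (11.5, 1) contributes its full rectangle (perimeter 69.00 mm); After the difference (first − rest): starting from that combined region, the 29.5×5 cube at (11.5, 1) partially overlaps it — only the 117.50 mm² overlap (of its 147.50 mm²) is removed, clipping the outline — boundary = 143.00 mm. Overall, the cross-section has 2 separate islands. Total boundary length (outer) = 143.00 mm.

143.00 mm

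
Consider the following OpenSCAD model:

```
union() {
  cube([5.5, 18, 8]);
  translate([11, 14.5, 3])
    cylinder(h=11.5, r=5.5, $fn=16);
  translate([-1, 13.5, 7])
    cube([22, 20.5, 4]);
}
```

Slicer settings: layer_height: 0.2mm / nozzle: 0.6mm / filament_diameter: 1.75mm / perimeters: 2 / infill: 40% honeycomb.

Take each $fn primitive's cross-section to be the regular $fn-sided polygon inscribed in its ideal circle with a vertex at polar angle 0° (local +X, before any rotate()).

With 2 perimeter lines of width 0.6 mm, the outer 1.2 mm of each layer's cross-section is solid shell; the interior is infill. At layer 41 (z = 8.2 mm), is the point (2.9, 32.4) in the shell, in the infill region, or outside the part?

infill

At z = 8.2 mm: the cube is absent (z outside [0, 8]); the cylinder at (11, 14.5): section is a regular 16-gon, circumradius r=5.5; the cube at (-1, 13.5) is present — its section is the full 22×20.5 rectangle; Combining (union): the regions partially overlap (shared area 57.11 mm²), so overlapping operands fuse into one piece — 1 connected region. Overall, the cross-section is a single solid region. The nearest boundary edge runs (-1.00, 34.00)→(21.00, 34.00); distance from the point to it = 1.60 mm. The point is inside the cross-section and 1.60 mm from the nearest boundary — more than the 1.2 mm shell width (2 × 0.6), so it's in the infill interior.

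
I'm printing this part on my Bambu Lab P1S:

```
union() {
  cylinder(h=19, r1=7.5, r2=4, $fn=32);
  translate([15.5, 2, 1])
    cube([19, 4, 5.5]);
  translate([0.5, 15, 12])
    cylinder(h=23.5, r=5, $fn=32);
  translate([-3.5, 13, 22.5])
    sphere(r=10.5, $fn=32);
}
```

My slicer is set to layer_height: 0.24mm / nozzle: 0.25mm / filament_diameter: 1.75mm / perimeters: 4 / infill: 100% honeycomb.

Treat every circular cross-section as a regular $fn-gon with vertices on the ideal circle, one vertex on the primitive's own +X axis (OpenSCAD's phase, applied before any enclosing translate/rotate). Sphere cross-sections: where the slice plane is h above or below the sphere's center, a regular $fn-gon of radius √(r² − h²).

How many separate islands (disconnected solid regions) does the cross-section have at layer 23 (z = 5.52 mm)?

2

At z = 5.52 mm: the cone: at t=0.291 of its height the radius interpolates to r₁+(r₂−r₁)t = 6.483, giving a regular 32-gon of that circumradius; the cube at (15.5, 2) is present — its section is the full 19×4 rectangle; the cylinder at (0.5, 15) is absent (z outside [12, 35.5]); the sphere at (-3.5, 13) is absent (|z−center|=16.980 > r=10.5); Taking the union: the 2 present regions are separate (no shared area or edge), so areas and boundary lengths simply add and each stays a separate island — 2 connected regions. Overall, the cross-section has 2 separate islands. Island count = 2.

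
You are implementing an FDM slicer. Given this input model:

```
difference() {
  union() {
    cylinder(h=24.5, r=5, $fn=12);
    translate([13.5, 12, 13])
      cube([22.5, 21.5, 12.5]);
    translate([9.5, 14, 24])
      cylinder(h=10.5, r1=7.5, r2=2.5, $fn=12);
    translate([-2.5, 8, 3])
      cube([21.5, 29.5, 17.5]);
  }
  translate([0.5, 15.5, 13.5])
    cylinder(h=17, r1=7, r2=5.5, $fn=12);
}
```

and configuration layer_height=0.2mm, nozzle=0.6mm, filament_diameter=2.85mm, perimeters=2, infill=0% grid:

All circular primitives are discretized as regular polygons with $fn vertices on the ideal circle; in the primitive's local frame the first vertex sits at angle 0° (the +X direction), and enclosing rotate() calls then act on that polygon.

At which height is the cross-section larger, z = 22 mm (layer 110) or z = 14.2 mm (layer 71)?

Layer 110 (z = 22): the r=5 cylinder contributes a regular 12-gon of circumradius 5 (area = (12/2)·5.000²·sin(360°/12) = 75.00 mm²); the 22.5×21.5 cube at (13.5, 12) contributes its full rectangle (area 483.75 mm²); the cone at (9.5, 14) is absent (z outside [24, 34.5]); the cube at (-2.5, 8) is absent (z outside [3, 20.5]); Merging all regions: the 2 present regions are separate (no shared area or edge), so areas and boundary lengths simply add and each stays a separate island — area = 558.75 mm²; the cone at (0.5, 15.5) contributes a regular 12-gon of circumradius 6.250 (interpolated between r1=7 and r2=5.5 at t=0.500) (area = (12/2)·6.250²·sin(360°/12) = 117.19 mm²); After the difference (first − rest): starting from the result so far (558.75 mm²), the cone at (0.5, 15.5) misses the remaining region (no effect) — area = 558.75 mm². So its area = 558.75 mm². Layer 71 (z = 14.2): the r=5 cylinder gives a regular 12-gon of circumradius 5 (constant along its height) (area = (12/2)·5.000²·sin(360°/12) = 75.00 mm²); the cube at (13.5, 12) is present — its section is the full 22.5×21.5 rectangle (area 483.75 mm²); the cone at (9.5, 14) is absent (z outside [24, 34.5]); the cube at (-2.5, 8) is present — its section is the full 21.5×29.5 rectangle (area 634.25 mm²); Combining (union): the regions partially overlap — summed areas 1193.00 mm² minus the doubly-counted overlap 118.25 mm² gives 1074.75 mm² — area = 1074.75 mm²; the cone at (0.5, 15.5): at t=0.041 of its height the radius interpolates to r₁+(r₂−r₁)t = 6.938, giving a regular 12-gon of that circumradius (area = (12/2)·6.938²·sin(360°/12) = 144.42 mm²); After the difference (first − rest): starting from that combined region (1074.75 mm²), the cone at (0.5, 15.5) partially overlaps it — only the 111.43 mm² overlap (of its 144.42 mm²) is removed, clipping the outline — area = 963.32 mm². So its area = 963.32 mm². Layer 71 is larger (963.32 vs 558.75 mm²).

layer 71 (z = 14.2 mm)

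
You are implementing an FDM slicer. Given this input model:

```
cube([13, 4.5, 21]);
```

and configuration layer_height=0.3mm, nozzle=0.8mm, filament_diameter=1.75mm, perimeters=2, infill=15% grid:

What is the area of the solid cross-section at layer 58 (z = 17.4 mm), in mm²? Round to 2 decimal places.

58.50 mm²

At z = 17.4 mm: the cube is present — its section is the full 13×4.5 rectangle (area 58.50 mm²). Overall, the cross-section is a single solid region. Net area = 58.50 mm².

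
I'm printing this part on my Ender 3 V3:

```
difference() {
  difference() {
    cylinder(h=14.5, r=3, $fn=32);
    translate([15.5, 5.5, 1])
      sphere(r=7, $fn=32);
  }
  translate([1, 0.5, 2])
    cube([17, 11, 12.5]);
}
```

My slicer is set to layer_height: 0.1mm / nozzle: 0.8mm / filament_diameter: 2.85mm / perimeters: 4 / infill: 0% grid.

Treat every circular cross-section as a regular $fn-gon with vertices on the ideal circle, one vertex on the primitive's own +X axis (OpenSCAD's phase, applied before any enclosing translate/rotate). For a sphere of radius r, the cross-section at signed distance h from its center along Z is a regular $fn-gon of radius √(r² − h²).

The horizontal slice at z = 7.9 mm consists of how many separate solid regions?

At z = 7.9 mm: the r=3 cylinder contributes a regular 32-gon of circumradius 3; the r=7 sphere at (15.5, 5.5) contributes a regular 32-gon of circumradius √(7²−6.9²) = 1.179; Taking the first minus the rest: starting from the r=3 cylinder, the r=7 sphere at (15.5, 5.5) misses the remaining region (no effect) — 1 connected region; the cube at (1, 0.5) (footprint 17×11) is included at this height; Subtracting the remaining from the first: starting from that combined region, the 17×11 cube at (1, 0.5) partially overlaps it — only the 3.10 mm² overlap (of its 187.00 mm²) is removed, clipping the outline — 1 connected region. The result has 1 disconnected region.

1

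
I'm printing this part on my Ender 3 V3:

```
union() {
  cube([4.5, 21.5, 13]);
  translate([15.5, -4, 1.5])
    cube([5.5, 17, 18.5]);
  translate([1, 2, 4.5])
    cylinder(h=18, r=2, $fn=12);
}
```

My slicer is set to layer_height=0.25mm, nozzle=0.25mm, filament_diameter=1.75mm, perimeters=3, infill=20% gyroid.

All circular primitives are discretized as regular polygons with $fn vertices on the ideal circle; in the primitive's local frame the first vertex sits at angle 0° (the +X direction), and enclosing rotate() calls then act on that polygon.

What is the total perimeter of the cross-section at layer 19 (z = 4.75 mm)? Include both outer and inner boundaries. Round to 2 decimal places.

At z = 4.75 mm: the cube (footprint 4.5×21.5) is included at this height (perimeter 52.00 mm); the cube at (15.5, -4) (footprint 5.5×17) is included at this height (perimeter 45.00 mm); the cylinder at (1, 2): section is a regular 12-gon, circumradius r=2 (perimeter = 2·12·2.000·sin(180°/12) = 12.42 mm); Merging all regions: the regions partially overlap (shared area 9.73 mm²), so the edge portions inside another operand are dropped and the merged outline is re-measured after clipping — boundary = 97.68 mm. Overall, the cross-section has 2 separate islands. Total boundary length (outer) = 97.68 mm.

97.68 mm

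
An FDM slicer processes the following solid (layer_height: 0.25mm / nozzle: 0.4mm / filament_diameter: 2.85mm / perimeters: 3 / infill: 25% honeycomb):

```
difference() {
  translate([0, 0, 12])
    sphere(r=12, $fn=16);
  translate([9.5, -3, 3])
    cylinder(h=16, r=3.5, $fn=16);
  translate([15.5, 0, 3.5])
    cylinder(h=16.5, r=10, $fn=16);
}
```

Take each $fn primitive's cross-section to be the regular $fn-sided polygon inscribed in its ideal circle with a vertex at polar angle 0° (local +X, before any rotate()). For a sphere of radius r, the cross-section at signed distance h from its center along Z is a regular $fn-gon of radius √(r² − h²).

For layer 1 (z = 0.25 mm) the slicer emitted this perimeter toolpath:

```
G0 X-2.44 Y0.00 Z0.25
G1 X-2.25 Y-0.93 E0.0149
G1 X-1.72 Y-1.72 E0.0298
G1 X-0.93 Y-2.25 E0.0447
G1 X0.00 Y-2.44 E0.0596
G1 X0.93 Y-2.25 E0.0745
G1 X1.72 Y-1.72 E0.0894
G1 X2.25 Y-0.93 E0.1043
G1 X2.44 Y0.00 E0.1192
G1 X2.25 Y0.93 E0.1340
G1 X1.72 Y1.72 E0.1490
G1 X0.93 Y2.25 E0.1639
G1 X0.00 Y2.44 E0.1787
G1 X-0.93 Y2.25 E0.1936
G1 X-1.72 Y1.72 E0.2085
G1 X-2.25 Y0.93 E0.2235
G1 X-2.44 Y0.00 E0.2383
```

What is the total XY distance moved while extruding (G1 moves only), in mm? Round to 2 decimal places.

15.20 mm

Sum the Euclidean lengths of each G1 segment: total = 15.20 mm.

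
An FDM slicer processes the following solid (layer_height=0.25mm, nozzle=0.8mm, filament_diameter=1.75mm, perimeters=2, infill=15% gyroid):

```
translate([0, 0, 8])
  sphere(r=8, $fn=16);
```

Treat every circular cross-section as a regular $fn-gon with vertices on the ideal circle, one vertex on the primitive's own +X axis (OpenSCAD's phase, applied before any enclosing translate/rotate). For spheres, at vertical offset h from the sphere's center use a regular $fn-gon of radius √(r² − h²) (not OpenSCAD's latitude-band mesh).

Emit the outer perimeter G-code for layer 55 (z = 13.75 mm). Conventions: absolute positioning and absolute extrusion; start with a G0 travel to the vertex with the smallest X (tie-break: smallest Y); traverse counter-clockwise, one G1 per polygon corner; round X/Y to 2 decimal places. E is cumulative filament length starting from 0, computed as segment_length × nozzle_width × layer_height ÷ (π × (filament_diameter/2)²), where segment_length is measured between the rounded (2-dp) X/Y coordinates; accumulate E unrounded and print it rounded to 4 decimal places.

At z = 13.75 mm: the r=8 sphere slices to a regular 16-gon of circumradius 5.562 (√(r²−h²) with h=5.75 from center). The outline is a single polygon with 16 vertices. Extrusion per mm of travel: 0.8 × 0.25 / (π × 0.875²) = 0.083150. Accumulating E over each segment gives final E = 2.8869.

G0 X-5.56 Y0.00 Z13.75
G1 X-5.14 Y-2.13 E0.1805
G1 X-3.93 Y-3.93 E0.3609
G1 X-2.13 Y-5.14 E0.5412
G1 X0.00 Y-5.56 E0.7217
G1 X2.13 Y-5.14 E0.9023
G1 X3.93 Y-3.93 E1.0826
G1 X5.14 Y-2.13 E1.2629
G1 X5.56 Y0.00 E1.4435
G1 X5.14 Y2.13 E1.6240
G1 X3.93 Y3.93 E1.8043
G1 X2.13 Y5.14 E1.9847
G1 X0.00 Y5.56 E2.1652
G1 X-2.13 Y5.14 E2.3457
G1 X-3.93 Y3.93 E2.5261
G1 X-5.14 Y2.13 E2.7064
G1 X-5.56 Y0.00 E2.8869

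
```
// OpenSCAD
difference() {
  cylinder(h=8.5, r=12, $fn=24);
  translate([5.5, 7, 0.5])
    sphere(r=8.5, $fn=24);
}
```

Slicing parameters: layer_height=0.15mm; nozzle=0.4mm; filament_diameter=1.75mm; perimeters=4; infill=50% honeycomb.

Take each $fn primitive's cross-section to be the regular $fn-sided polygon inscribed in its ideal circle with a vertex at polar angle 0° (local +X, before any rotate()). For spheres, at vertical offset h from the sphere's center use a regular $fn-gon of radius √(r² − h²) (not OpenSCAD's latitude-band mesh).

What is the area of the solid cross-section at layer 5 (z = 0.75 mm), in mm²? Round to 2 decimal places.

At z = 0.75 mm: the r=12 cylinder contributes a regular 24-gon of circumradius 12 (area = (24/2)·12.000²·sin(360°/24) = 447.24 mm²); the sphere at (5.5, 7): section is a regular 24-gon, circumradius = √(r²−h²) = √(8.5²−0.25²) = 8.496 (area = (24/2)·8.496²·sin(360°/24) = 224.20 mm²); After the difference (first − rest): starting from the r=12 cylinder (447.24 mm²), the r=8.5 sphere at (5.5, 7) partially overlaps it — only the 144.89 mm² overlap (of its 224.20 mm²) is removed, clipping the outline — area = 302.35 mm². Overall, the cross-section is a single solid region. Net area = 302.35 mm².

302.35 mm²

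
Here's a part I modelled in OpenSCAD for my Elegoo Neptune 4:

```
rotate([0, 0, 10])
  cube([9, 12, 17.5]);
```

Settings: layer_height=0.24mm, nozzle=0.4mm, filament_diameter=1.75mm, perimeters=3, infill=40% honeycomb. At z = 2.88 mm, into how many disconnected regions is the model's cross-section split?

At z = 2.88 mm: the cube (footprint 9×12) is included at this height; (whole slice rotated 10° about Z — lengths, areas and connectivity unchanged). The result has 1 disconnected region.

1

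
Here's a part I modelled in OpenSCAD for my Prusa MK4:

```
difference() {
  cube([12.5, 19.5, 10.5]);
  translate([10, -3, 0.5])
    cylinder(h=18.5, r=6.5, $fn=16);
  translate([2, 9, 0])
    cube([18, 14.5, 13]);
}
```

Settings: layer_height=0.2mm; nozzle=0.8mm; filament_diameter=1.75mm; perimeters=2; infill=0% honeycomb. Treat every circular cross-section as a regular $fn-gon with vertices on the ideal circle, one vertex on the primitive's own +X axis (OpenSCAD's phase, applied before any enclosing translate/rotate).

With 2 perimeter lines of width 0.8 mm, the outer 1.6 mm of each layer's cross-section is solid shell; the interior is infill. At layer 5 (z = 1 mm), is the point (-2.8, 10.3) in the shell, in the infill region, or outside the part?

outside

At z = 1 mm: the 12.5×19.5 cube contributes its full rectangle; the cylinder at (10, -3): section is a regular 16-gon, circumradius r=6.5; the cube at (2, 9) (footprint 18×14.5) is included at this height; After the difference (first − rest): starting from the 12.5×19.5 cube, the r=6.5 cylinder at (10, -3) partially overlaps it — only the 21.92 mm² overlap (of its 129.35 mm²) is removed, clipping the outline; the 18×14.5 cube at (2, 9) partially overlaps it — only the 110.25 mm² overlap (of its 261.00 mm²) is removed, clipping the outline — 1 connected region. Overall, the cross-section is a single solid region. The nearest boundary edge runs (0.00, 0.00)→(0.00, 19.50); distance from the point to it = 2.80 mm. The point is not inside any of the regions above, so it lies outside the cross-section (2.80 mm from the nearest boundary).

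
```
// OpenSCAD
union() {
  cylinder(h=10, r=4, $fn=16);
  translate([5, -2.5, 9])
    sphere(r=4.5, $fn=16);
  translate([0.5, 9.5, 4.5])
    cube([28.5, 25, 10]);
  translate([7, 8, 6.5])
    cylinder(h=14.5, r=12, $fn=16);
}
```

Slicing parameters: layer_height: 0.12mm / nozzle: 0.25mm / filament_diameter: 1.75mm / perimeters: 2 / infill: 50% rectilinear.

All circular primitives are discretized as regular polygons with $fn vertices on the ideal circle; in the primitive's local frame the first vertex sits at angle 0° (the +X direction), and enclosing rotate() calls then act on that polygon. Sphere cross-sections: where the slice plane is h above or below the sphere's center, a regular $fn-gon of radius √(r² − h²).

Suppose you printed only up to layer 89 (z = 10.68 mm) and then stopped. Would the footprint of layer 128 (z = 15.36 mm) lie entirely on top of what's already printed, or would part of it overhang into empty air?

entirely on top

Compare the two slices. At z = 10.68: the cylinder is not intersected at this z (z outside [0, 10]); the r=4.5 sphere at (5, -2.5) contributes a regular 16-gon of circumradius √(4.5²−1.68²) = 4.175 (area = (16/2)·4.175²·sin(360°/16) = 53.35 mm²); the 28.5×25 cube at (0.5, 9.5) contributes its full rectangle (area 712.50 mm²); the r=12 cylinder at (7, 8) contributes a regular 16-gon of circumradius 12 (area = (16/2)·12.000²·sin(360°/16) = 440.85 mm²); Merging all regions: the regions partially overlap — summed areas 1206.71 mm² minus the doubly-counted overlap 189.88 mm² gives 1016.82 mm² — area = 1016.82 mm². At z = 15.36: the cylinder is absent (z outside [0, 10]); the sphere at (5, -2.5) does not reach this height (|z−center|=6.360 > r=4.5); the cube at (0.5, 9.5) is not intersected at this z (z outside [4.5, 14.5]); the r=12 cylinder at (7, 8) contributes a regular 16-gon of circumradius 12 (area = (16/2)·12.000²·sin(360°/16) = 440.85 mm²); Combining (union): only the r=12 cylinder at (7, 8) is present, so the union is just that shape — area = 440.85 mm². Checking containment: the cross-section at z = 15.36 is a subset of the cross-section at z = 10.68.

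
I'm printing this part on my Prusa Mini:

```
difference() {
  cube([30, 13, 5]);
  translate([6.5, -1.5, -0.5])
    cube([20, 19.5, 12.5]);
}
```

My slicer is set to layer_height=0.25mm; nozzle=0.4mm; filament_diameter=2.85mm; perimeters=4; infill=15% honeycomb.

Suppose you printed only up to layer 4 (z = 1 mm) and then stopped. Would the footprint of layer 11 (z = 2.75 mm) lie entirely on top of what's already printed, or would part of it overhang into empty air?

entirely on top

Compare the two slices. At z = 1: the cube is present — its section is the full 30×13 rectangle (area 390.00 mm²); the 20×19.5 cube at (6.5, -1.5) contributes its full rectangle (area 390.00 mm²); Subtracting the remaining from the first: starting from the 30×13 cube (390.00 mm²), the 20×19.5 cube at (6.5, -1.5) partially overlaps it — only the 260.00 mm² overlap (of its 390.00 mm²) is removed, clipping the outline — area = 130.00 mm². At z = 2.75: the 30×13 cube contributes its full rectangle (area 390.00 mm²); the 20×19.5 cube at (6.5, -1.5) contributes its full rectangle (area 390.00 mm²); Taking the first minus the rest: starting from the 30×13 cube (390.00 mm²), the 20×19.5 cube at (6.5, -1.5) partially overlaps it — only the 260.00 mm² overlap (of its 390.00 mm²) is removed, clipping the outline — area = 130.00 mm². Checking containment: the cross-section at z = 2.75 is a subset of the cross-section at z = 1.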